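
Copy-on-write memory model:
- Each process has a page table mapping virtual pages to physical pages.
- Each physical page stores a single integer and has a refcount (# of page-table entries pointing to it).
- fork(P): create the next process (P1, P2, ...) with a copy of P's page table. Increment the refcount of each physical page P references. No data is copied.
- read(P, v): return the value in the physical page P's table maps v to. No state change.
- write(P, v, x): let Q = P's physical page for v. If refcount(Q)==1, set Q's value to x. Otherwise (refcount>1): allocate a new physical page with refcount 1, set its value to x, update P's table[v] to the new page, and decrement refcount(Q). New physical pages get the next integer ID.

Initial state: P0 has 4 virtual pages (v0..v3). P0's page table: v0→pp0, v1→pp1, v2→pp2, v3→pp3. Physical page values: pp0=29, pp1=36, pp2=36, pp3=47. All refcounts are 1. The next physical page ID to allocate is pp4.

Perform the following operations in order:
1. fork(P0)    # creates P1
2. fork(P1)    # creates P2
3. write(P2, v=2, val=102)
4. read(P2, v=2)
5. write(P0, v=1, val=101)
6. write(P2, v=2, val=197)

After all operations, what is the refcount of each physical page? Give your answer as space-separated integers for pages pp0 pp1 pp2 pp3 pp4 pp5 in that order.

Answer: 3 2 2 3 1 1

Derivation:
Op 1: fork(P0) -> P1. 4 ppages; refcounts: pp0:2 pp1:2 pp2:2 pp3:2
Op 2: fork(P1) -> P2. 4 ppages; refcounts: pp0:3 pp1:3 pp2:3 pp3:3
Op 3: write(P2, v2, 102). refcount(pp2)=3>1 -> COPY to pp4. 5 ppages; refcounts: pp0:3 pp1:3 pp2:2 pp3:3 pp4:1
Op 4: read(P2, v2) -> 102. No state change.
Op 5: write(P0, v1, 101). refcount(pp1)=3>1 -> COPY to pp5. 6 ppages; refcounts: pp0:3 pp1:2 pp2:2 pp3:3 pp4:1 pp5:1
Op 6: write(P2, v2, 197). refcount(pp4)=1 -> write in place. 6 ppages; refcounts: pp0:3 pp1:2 pp2:2 pp3:3 pp4:1 pp5:1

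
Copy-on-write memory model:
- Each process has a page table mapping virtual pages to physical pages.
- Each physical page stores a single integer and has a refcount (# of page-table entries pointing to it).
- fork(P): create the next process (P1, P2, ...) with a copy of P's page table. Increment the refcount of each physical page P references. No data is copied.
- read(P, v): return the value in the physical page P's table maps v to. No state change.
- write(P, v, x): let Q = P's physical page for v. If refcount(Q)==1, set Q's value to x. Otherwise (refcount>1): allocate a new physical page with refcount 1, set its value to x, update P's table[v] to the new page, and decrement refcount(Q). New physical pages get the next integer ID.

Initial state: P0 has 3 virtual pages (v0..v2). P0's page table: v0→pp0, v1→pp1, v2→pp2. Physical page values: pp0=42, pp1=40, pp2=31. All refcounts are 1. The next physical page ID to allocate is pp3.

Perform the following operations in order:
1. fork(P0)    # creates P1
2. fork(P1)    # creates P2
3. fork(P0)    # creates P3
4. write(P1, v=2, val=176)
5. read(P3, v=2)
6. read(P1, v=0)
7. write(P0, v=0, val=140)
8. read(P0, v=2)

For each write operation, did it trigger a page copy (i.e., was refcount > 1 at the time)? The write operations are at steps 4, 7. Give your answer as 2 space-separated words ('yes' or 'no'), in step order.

Op 1: fork(P0) -> P1. 3 ppages; refcounts: pp0:2 pp1:2 pp2:2
Op 2: fork(P1) -> P2. 3 ppages; refcounts: pp0:3 pp1:3 pp2:3
Op 3: fork(P0) -> P3. 3 ppages; refcounts: pp0:4 pp1:4 pp2:4
Op 4: write(P1, v2, 176). refcount(pp2)=4>1 -> COPY to pp3. 4 ppages; refcounts: pp0:4 pp1:4 pp2:3 pp3:1
Op 5: read(P3, v2) -> 31. No state change.
Op 6: read(P1, v0) -> 42. No state change.
Op 7: write(P0, v0, 140). refcount(pp0)=4>1 -> COPY to pp4. 5 ppages; refcounts: pp0:3 pp1:4 pp2:3 pp3:1 pp4:1
Op 8: read(P0, v2) -> 31. No state change.

yes yes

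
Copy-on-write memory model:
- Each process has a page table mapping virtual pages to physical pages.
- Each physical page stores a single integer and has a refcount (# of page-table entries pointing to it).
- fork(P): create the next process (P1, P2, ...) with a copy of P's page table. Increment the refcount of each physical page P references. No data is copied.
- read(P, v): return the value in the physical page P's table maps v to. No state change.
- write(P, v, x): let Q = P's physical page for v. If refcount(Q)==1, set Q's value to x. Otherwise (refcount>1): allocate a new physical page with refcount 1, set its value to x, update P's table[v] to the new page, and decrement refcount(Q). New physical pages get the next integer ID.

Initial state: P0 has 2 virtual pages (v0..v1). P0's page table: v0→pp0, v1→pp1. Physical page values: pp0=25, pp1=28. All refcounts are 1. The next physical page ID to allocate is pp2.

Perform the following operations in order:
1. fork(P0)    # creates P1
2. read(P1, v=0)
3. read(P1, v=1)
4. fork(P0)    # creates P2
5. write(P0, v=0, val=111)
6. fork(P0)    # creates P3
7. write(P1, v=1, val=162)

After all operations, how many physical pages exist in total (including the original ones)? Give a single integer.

Answer: 4

Derivation:
Op 1: fork(P0) -> P1. 2 ppages; refcounts: pp0:2 pp1:2
Op 2: read(P1, v0) -> 25. No state change.
Op 3: read(P1, v1) -> 28. No state change.
Op 4: fork(P0) -> P2. 2 ppages; refcounts: pp0:3 pp1:3
Op 5: write(P0, v0, 111). refcount(pp0)=3>1 -> COPY to pp2. 3 ppages; refcounts: pp0:2 pp1:3 pp2:1
Op 6: fork(P0) -> P3. 3 ppages; refcounts: pp0:2 pp1:4 pp2:2
Op 7: write(P1, v1, 162). refcount(pp1)=4>1 -> COPY to pp3. 4 ppages; refcounts: pp0:2 pp1:3 pp2:2 pp3:1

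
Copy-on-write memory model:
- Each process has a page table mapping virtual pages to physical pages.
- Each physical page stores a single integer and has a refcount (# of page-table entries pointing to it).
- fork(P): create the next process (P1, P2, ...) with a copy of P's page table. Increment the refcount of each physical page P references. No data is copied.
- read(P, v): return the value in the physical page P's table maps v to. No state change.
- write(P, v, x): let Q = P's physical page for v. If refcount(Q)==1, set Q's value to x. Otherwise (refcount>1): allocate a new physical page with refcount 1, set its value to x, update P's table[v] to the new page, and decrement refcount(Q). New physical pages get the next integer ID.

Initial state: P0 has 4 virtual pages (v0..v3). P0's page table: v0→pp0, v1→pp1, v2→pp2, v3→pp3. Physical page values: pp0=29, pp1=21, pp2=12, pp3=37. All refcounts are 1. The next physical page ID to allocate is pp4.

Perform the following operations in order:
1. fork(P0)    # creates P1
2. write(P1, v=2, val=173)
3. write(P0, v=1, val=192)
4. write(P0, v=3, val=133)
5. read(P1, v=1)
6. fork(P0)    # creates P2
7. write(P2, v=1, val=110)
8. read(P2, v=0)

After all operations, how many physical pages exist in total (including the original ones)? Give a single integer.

Answer: 8

Derivation:
Op 1: fork(P0) -> P1. 4 ppages; refcounts: pp0:2 pp1:2 pp2:2 pp3:2
Op 2: write(P1, v2, 173). refcount(pp2)=2>1 -> COPY to pp4. 5 ppages; refcounts: pp0:2 pp1:2 pp2:1 pp3:2 pp4:1
Op 3: write(P0, v1, 192). refcount(pp1)=2>1 -> COPY to pp5. 6 ppages; refcounts: pp0:2 pp1:1 pp2:1 pp3:2 pp4:1 pp5:1
Op 4: write(P0, v3, 133). refcount(pp3)=2>1 -> COPY to pp6. 7 ppages; refcounts: pp0:2 pp1:1 pp2:1 pp3:1 pp4:1 pp5:1 pp6:1
Op 5: read(P1, v1) -> 21. No state change.
Op 6: fork(P0) -> P2. 7 ppages; refcounts: pp0:3 pp1:1 pp2:2 pp3:1 pp4:1 pp5:2 pp6:2
Op 7: write(P2, v1, 110). refcount(pp5)=2>1 -> COPY to pp7. 8 ppages; refcounts: pp0:3 pp1:1 pp2:2 pp3:1 pp4:1 pp5:1 pp6:2 pp7:1
Op 8: read(P2, v0) -> 29. No state change.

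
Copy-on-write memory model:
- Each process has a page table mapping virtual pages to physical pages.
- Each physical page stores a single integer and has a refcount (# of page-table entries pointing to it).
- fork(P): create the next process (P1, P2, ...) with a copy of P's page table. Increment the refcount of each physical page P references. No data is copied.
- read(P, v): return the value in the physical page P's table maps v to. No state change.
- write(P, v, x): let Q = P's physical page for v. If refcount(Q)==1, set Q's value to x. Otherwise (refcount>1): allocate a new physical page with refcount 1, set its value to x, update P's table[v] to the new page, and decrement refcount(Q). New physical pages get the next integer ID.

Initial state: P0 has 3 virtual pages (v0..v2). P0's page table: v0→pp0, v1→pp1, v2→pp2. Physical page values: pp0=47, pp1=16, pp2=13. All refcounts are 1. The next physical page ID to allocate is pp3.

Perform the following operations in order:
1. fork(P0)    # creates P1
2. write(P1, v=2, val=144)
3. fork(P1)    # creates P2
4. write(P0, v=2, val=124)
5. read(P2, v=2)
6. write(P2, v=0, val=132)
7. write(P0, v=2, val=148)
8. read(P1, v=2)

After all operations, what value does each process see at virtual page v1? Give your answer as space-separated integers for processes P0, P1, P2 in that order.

Op 1: fork(P0) -> P1. 3 ppages; refcounts: pp0:2 pp1:2 pp2:2
Op 2: write(P1, v2, 144). refcount(pp2)=2>1 -> COPY to pp3. 4 ppages; refcounts: pp0:2 pp1:2 pp2:1 pp3:1
Op 3: fork(P1) -> P2. 4 ppages; refcounts: pp0:3 pp1:3 pp2:1 pp3:2
Op 4: write(P0, v2, 124). refcount(pp2)=1 -> write in place. 4 ppages; refcounts: pp0:3 pp1:3 pp2:1 pp3:2
Op 5: read(P2, v2) -> 144. No state change.
Op 6: write(P2, v0, 132). refcount(pp0)=3>1 -> COPY to pp4. 5 ppages; refcounts: pp0:2 pp1:3 pp2:1 pp3:2 pp4:1
Op 7: write(P0, v2, 148). refcount(pp2)=1 -> write in place. 5 ppages; refcounts: pp0:2 pp1:3 pp2:1 pp3:2 pp4:1
Op 8: read(P1, v2) -> 144. No state change.
P0: v1 -> pp1 = 16
P1: v1 -> pp1 = 16
P2: v1 -> pp1 = 16

Answer: 16 16 16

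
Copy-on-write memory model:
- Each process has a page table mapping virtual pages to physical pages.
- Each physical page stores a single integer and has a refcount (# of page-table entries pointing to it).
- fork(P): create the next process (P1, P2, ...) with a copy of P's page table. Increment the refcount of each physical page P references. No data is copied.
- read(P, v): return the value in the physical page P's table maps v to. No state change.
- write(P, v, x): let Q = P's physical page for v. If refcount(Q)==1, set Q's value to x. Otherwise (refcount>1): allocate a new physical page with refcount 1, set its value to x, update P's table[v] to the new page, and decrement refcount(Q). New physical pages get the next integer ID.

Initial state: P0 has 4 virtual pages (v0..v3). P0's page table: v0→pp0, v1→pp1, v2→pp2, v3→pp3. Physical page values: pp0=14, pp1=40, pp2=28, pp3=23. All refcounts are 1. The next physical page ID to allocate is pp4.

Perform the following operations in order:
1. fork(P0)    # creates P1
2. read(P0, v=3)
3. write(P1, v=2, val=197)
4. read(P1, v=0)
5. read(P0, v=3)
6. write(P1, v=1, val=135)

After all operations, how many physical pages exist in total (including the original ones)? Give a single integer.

Answer: 6

Derivation:
Op 1: fork(P0) -> P1. 4 ppages; refcounts: pp0:2 pp1:2 pp2:2 pp3:2
Op 2: read(P0, v3) -> 23. No state change.
Op 3: write(P1, v2, 197). refcount(pp2)=2>1 -> COPY to pp4. 5 ppages; refcounts: pp0:2 pp1:2 pp2:1 pp3:2 pp4:1
Op 4: read(P1, v0) -> 14. No state change.
Op 5: read(P0, v3) -> 23. No state change.
Op 6: write(P1, v1, 135). refcount(pp1)=2>1 -> COPY to pp5. 6 ppages; refcounts: pp0:2 pp1:1 pp2:1 pp3:2 pp4:1 pp5:1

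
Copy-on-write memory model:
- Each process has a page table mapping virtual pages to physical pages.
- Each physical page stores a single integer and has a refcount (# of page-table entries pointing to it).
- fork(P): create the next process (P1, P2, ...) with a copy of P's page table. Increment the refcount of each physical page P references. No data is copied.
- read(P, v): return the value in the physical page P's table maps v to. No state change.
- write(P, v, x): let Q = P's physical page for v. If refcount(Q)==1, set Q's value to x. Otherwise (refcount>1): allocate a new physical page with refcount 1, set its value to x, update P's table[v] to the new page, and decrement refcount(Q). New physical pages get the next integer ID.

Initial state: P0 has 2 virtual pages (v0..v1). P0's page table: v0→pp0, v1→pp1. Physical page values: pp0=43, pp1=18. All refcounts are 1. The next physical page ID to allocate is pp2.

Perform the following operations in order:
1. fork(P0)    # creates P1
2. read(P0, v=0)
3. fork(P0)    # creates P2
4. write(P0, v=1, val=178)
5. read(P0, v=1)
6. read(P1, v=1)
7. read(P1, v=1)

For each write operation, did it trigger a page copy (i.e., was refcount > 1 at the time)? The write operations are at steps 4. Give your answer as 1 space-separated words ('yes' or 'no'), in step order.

Op 1: fork(P0) -> P1. 2 ppages; refcounts: pp0:2 pp1:2
Op 2: read(P0, v0) -> 43. No state change.
Op 3: fork(P0) -> P2. 2 ppages; refcounts: pp0:3 pp1:3
Op 4: write(P0, v1, 178). refcount(pp1)=3>1 -> COPY to pp2. 3 ppages; refcounts: pp0:3 pp1:2 pp2:1
Op 5: read(P0, v1) -> 178. No state change.
Op 6: read(P1, v1) -> 18. No state change.
Op 7: read(P1, v1) -> 18. No state change.

yes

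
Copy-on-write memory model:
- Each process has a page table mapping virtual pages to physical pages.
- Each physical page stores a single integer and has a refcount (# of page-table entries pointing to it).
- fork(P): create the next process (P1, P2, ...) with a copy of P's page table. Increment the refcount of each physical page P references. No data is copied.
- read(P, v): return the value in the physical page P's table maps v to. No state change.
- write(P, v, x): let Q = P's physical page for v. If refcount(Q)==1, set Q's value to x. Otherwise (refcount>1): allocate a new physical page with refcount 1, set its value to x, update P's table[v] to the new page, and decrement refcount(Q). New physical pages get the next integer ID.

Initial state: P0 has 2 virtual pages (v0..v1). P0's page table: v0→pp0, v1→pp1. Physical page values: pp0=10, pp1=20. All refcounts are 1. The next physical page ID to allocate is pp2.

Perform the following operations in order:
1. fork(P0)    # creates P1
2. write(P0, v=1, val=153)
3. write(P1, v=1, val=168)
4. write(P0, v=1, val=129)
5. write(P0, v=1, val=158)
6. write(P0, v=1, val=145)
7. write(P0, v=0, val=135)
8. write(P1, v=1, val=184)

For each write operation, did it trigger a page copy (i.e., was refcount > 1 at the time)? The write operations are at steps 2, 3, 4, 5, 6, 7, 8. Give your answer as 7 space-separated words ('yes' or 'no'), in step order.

Op 1: fork(P0) -> P1. 2 ppages; refcounts: pp0:2 pp1:2
Op 2: write(P0, v1, 153). refcount(pp1)=2>1 -> COPY to pp2. 3 ppages; refcounts: pp0:2 pp1:1 pp2:1
Op 3: write(P1, v1, 168). refcount(pp1)=1 -> write in place. 3 ppages; refcounts: pp0:2 pp1:1 pp2:1
Op 4: write(P0, v1, 129). refcount(pp2)=1 -> write in place. 3 ppages; refcounts: pp0:2 pp1:1 pp2:1
Op 5: write(P0, v1, 158). refcount(pp2)=1 -> write in place. 3 ppages; refcounts: pp0:2 pp1:1 pp2:1
Op 6: write(P0, v1, 145). refcount(pp2)=1 -> write in place. 3 ppages; refcounts: pp0:2 pp1:1 pp2:1
Op 7: write(P0, v0, 135). refcount(pp0)=2>1 -> COPY to pp3. 4 ppages; refcounts: pp0:1 pp1:1 pp2:1 pp3:1
Op 8: write(P1, v1, 184). refcount(pp1)=1 -> write in place. 4 ppages; refcounts: pp0:1 pp1:1 pp2:1 pp3:1

yes no no no no yes no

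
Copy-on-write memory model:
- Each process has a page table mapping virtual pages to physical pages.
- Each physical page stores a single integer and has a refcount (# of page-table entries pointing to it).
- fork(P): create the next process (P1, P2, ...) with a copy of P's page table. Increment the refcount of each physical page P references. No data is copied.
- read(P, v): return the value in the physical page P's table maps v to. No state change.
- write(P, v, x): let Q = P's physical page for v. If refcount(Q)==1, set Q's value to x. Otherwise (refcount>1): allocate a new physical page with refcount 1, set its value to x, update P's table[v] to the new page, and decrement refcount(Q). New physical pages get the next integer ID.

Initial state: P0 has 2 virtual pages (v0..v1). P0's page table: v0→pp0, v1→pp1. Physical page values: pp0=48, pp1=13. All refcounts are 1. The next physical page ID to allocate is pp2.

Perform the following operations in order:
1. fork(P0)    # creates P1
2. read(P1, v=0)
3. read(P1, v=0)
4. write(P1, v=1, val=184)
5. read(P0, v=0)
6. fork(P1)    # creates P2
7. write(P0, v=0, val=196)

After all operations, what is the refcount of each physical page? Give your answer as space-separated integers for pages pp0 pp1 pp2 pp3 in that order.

Op 1: fork(P0) -> P1. 2 ppages; refcounts: pp0:2 pp1:2
Op 2: read(P1, v0) -> 48. No state change.
Op 3: read(P1, v0) -> 48. No state change.
Op 4: write(P1, v1, 184). refcount(pp1)=2>1 -> COPY to pp2. 3 ppages; refcounts: pp0:2 pp1:1 pp2:1
Op 5: read(P0, v0) -> 48. No state change.
Op 6: fork(P1) -> P2. 3 ppages; refcounts: pp0:3 pp1:1 pp2:2
Op 7: write(P0, v0, 196). refcount(pp0)=3>1 -> COPY to pp3. 4 ppages; refcounts: pp0:2 pp1:1 pp2:2 pp3:1

Answer: 2 1 2 1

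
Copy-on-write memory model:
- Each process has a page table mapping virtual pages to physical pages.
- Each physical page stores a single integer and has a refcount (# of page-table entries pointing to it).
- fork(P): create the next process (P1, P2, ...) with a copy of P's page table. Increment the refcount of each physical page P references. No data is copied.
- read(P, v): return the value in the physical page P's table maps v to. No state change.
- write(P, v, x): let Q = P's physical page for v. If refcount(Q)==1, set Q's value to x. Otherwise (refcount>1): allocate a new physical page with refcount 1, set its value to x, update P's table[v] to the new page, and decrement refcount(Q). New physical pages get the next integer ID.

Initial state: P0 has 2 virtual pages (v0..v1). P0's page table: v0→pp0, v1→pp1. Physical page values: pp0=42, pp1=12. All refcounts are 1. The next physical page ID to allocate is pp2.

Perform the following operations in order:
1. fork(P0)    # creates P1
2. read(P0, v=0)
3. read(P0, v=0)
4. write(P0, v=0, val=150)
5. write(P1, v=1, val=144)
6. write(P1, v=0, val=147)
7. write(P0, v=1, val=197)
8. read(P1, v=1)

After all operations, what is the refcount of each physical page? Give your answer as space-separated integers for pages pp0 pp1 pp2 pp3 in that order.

Op 1: fork(P0) -> P1. 2 ppages; refcounts: pp0:2 pp1:2
Op 2: read(P0, v0) -> 42. No state change.
Op 3: read(P0, v0) -> 42. No state change.
Op 4: write(P0, v0, 150). refcount(pp0)=2>1 -> COPY to pp2. 3 ppages; refcounts: pp0:1 pp1:2 pp2:1
Op 5: write(P1, v1, 144). refcount(pp1)=2>1 -> COPY to pp3. 4 ppages; refcounts: pp0:1 pp1:1 pp2:1 pp3:1
Op 6: write(P1, v0, 147). refcount(pp0)=1 -> write in place. 4 ppages; refcounts: pp0:1 pp1:1 pp2:1 pp3:1
Op 7: write(P0, v1, 197). refcount(pp1)=1 -> write in place. 4 ppages; refcounts: pp0:1 pp1:1 pp2:1 pp3:1
Op 8: read(P1, v1) -> 144. No state change.

Answer: 1 1 1 1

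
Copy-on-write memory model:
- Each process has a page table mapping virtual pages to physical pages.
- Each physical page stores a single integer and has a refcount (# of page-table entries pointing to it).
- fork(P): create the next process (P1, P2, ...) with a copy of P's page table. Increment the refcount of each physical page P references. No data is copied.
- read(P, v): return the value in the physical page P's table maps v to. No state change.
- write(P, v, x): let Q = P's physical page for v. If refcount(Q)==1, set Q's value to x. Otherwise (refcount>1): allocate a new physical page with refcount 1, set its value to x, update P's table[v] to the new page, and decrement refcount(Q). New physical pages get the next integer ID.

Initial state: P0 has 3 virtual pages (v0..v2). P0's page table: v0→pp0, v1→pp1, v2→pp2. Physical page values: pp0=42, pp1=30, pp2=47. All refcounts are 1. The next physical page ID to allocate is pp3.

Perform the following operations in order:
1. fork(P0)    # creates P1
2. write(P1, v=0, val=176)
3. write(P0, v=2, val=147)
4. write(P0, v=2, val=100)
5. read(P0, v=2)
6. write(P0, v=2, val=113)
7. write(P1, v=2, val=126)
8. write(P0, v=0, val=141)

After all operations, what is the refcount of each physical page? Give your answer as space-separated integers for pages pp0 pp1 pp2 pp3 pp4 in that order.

Op 1: fork(P0) -> P1. 3 ppages; refcounts: pp0:2 pp1:2 pp2:2
Op 2: write(P1, v0, 176). refcount(pp0)=2>1 -> COPY to pp3. 4 ppages; refcounts: pp0:1 pp1:2 pp2:2 pp3:1
Op 3: write(P0, v2, 147). refcount(pp2)=2>1 -> COPY to pp4. 5 ppages; refcounts: pp0:1 pp1:2 pp2:1 pp3:1 pp4:1
Op 4: write(P0, v2, 100). refcount(pp4)=1 -> write in place. 5 ppages; refcounts: pp0:1 pp1:2 pp2:1 pp3:1 pp4:1
Op 5: read(P0, v2) -> 100. No state change.
Op 6: write(P0, v2, 113). refcount(pp4)=1 -> write in place. 5 ppages; refcounts: pp0:1 pp1:2 pp2:1 pp3:1 pp4:1
Op 7: write(P1, v2, 126). refcount(pp2)=1 -> write in place. 5 ppages; refcounts: pp0:1 pp1:2 pp2:1 pp3:1 pp4:1
Op 8: write(P0, v0, 141). refcount(pp0)=1 -> write in place. 5 ppages; refcounts: pp0:1 pp1:2 pp2:1 pp3:1 pp4:1

Answer: 1 2 1 1 1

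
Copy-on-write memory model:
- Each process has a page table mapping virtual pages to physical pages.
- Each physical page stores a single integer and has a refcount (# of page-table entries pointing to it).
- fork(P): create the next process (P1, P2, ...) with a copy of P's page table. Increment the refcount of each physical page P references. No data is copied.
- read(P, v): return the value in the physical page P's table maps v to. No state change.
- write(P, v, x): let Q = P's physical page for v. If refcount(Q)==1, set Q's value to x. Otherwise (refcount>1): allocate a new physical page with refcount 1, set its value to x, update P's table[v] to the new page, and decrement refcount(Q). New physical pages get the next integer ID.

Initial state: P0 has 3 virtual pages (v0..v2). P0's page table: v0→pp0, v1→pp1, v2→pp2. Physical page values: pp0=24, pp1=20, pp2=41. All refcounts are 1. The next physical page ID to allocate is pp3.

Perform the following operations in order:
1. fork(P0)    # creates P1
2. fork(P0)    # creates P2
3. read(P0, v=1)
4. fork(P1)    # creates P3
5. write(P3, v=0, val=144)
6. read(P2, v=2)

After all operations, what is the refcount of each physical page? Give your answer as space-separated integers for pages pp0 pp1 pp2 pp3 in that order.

Op 1: fork(P0) -> P1. 3 ppages; refcounts: pp0:2 pp1:2 pp2:2
Op 2: fork(P0) -> P2. 3 ppages; refcounts: pp0:3 pp1:3 pp2:3
Op 3: read(P0, v1) -> 20. No state change.
Op 4: fork(P1) -> P3. 3 ppages; refcounts: pp0:4 pp1:4 pp2:4
Op 5: write(P3, v0, 144). refcount(pp0)=4>1 -> COPY to pp3. 4 ppages; refcounts: pp0:3 pp1:4 pp2:4 pp3:1
Op 6: read(P2, v2) -> 41. No state change.

Answer: 3 4 4 1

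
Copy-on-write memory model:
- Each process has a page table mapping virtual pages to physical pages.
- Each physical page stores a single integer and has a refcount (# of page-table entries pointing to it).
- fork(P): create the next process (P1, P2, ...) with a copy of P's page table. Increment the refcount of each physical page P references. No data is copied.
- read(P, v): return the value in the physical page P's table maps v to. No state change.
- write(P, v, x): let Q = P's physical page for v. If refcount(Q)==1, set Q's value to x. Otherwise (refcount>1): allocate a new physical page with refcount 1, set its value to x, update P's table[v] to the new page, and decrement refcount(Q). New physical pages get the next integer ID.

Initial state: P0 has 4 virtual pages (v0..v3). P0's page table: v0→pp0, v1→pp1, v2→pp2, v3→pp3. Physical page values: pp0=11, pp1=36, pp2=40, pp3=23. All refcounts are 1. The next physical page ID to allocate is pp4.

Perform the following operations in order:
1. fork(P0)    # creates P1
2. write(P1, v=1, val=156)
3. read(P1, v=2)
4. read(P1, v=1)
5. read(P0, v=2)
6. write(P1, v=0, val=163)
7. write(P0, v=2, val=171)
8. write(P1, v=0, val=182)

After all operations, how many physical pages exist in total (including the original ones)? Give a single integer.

Answer: 7

Derivation:
Op 1: fork(P0) -> P1. 4 ppages; refcounts: pp0:2 pp1:2 pp2:2 pp3:2
Op 2: write(P1, v1, 156). refcount(pp1)=2>1 -> COPY to pp4. 5 ppages; refcounts: pp0:2 pp1:1 pp2:2 pp3:2 pp4:1
Op 3: read(P1, v2) -> 40. No state change.
Op 4: read(P1, v1) -> 156. No state change.
Op 5: read(P0, v2) -> 40. No state change.
Op 6: write(P1, v0, 163). refcount(pp0)=2>1 -> COPY to pp5. 6 ppages; refcounts: pp0:1 pp1:1 pp2:2 pp3:2 pp4:1 pp5:1
Op 7: write(P0, v2, 171). refcount(pp2)=2>1 -> COPY to pp6. 7 ppages; refcounts: pp0:1 pp1:1 pp2:1 pp3:2 pp4:1 pp5:1 pp6:1
Op 8: write(P1, v0, 182). refcount(pp5)=1 -> write in place. 7 ppages; refcounts: pp0:1 pp1:1 pp2:1 pp3:2 pp4:1 pp5:1 pp6:1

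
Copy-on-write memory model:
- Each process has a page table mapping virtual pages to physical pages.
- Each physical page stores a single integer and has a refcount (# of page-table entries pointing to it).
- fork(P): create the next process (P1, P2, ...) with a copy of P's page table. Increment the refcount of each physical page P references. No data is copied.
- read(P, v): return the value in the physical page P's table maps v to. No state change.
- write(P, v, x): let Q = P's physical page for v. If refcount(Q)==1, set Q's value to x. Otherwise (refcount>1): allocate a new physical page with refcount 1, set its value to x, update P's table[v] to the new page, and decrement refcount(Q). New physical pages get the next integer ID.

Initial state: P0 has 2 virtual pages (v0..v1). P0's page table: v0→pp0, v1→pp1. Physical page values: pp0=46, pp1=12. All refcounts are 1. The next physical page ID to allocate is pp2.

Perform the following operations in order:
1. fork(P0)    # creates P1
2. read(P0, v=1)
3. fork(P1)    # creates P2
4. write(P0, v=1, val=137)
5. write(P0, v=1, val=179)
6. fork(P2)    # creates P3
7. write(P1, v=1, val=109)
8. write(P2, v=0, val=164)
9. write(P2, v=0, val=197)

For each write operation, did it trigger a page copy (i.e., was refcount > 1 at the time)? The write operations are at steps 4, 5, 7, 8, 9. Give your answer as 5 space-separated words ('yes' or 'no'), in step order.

Op 1: fork(P0) -> P1. 2 ppages; refcounts: pp0:2 pp1:2
Op 2: read(P0, v1) -> 12. No state change.
Op 3: fork(P1) -> P2. 2 ppages; refcounts: pp0:3 pp1:3
Op 4: write(P0, v1, 137). refcount(pp1)=3>1 -> COPY to pp2. 3 ppages; refcounts: pp0:3 pp1:2 pp2:1
Op 5: write(P0, v1, 179). refcount(pp2)=1 -> write in place. 3 ppages; refcounts: pp0:3 pp1:2 pp2:1
Op 6: fork(P2) -> P3. 3 ppages; refcounts: pp0:4 pp1:3 pp2:1
Op 7: write(P1, v1, 109). refcount(pp1)=3>1 -> COPY to pp3. 4 ppages; refcounts: pp0:4 pp1:2 pp2:1 pp3:1
Op 8: write(P2, v0, 164). refcount(pp0)=4>1 -> COPY to pp4. 5 ppages; refcounts: pp0:3 pp1:2 pp2:1 pp3:1 pp4:1
Op 9: write(P2, v0, 197). refcount(pp4)=1 -> write in place. 5 ppages; refcounts: pp0:3 pp1:2 pp2:1 pp3:1 pp4:1

yes no yes yes no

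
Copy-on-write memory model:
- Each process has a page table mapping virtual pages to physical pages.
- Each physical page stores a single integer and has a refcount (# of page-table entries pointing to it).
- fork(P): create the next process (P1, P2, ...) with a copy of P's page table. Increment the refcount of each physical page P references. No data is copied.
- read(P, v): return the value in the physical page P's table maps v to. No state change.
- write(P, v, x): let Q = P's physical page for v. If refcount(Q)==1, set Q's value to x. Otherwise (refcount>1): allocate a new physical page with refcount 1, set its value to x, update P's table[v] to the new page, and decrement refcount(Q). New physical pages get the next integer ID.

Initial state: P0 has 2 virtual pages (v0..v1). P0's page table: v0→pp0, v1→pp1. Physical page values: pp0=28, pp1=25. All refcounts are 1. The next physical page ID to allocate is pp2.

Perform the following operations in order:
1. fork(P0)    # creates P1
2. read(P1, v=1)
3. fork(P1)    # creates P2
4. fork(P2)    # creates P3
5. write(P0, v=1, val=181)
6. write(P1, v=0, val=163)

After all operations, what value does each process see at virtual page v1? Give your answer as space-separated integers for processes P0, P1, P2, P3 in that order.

Op 1: fork(P0) -> P1. 2 ppages; refcounts: pp0:2 pp1:2
Op 2: read(P1, v1) -> 25. No state change.
Op 3: fork(P1) -> P2. 2 ppages; refcounts: pp0:3 pp1:3
Op 4: fork(P2) -> P3. 2 ppages; refcounts: pp0:4 pp1:4
Op 5: write(P0, v1, 181). refcount(pp1)=4>1 -> COPY to pp2. 3 ppages; refcounts: pp0:4 pp1:3 pp2:1
Op 6: write(P1, v0, 163). refcount(pp0)=4>1 -> COPY to pp3. 4 ppages; refcounts: pp0:3 pp1:3 pp2:1 pp3:1
P0: v1 -> pp2 = 181
P1: v1 -> pp1 = 25
P2: v1 -> pp1 = 25
P3: v1 -> pp1 = 25

Answer: 181 25 25 25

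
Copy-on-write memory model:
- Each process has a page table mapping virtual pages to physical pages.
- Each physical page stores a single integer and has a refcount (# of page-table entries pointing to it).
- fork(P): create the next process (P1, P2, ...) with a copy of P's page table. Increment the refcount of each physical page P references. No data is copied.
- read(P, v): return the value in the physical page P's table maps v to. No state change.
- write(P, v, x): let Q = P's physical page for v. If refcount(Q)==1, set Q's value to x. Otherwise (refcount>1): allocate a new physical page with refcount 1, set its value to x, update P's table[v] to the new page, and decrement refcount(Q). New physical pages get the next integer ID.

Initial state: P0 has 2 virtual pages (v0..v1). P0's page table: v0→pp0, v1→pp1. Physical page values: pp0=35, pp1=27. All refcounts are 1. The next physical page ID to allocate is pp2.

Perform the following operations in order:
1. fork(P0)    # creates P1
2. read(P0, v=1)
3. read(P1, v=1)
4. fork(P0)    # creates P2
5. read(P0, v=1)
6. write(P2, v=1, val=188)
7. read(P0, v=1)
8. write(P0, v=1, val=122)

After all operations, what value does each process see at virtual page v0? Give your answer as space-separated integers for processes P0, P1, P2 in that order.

Answer: 35 35 35

Derivation:
Op 1: fork(P0) -> P1. 2 ppages; refcounts: pp0:2 pp1:2
Op 2: read(P0, v1) -> 27. No state change.
Op 3: read(P1, v1) -> 27. No state change.
Op 4: fork(P0) -> P2. 2 ppages; refcounts: pp0:3 pp1:3
Op 5: read(P0, v1) -> 27. No state change.
Op 6: write(P2, v1, 188). refcount(pp1)=3>1 -> COPY to pp2. 3 ppages; refcounts: pp0:3 pp1:2 pp2:1
Op 7: read(P0, v1) -> 27. No state change.
Op 8: write(P0, v1, 122). refcount(pp1)=2>1 -> COPY to pp3. 4 ppages; refcounts: pp0:3 pp1:1 pp2:1 pp3:1
P0: v0 -> pp0 = 35
P1: v0 -> pp0 = 35
P2: v0 -> pp0 = 35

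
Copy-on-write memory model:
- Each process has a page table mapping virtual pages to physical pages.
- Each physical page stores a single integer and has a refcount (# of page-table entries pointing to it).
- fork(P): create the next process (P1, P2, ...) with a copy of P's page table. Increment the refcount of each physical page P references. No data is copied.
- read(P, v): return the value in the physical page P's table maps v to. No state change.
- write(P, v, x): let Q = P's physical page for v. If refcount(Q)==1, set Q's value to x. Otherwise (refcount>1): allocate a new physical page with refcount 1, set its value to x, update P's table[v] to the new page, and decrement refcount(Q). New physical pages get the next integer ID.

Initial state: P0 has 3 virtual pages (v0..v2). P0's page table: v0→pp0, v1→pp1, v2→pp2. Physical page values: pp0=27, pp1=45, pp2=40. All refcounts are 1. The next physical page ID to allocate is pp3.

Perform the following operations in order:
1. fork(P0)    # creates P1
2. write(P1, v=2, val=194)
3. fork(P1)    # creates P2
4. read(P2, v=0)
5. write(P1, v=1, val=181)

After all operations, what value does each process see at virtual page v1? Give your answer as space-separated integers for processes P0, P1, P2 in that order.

Op 1: fork(P0) -> P1. 3 ppages; refcounts: pp0:2 pp1:2 pp2:2
Op 2: write(P1, v2, 194). refcount(pp2)=2>1 -> COPY to pp3. 4 ppages; refcounts: pp0:2 pp1:2 pp2:1 pp3:1
Op 3: fork(P1) -> P2. 4 ppages; refcounts: pp0:3 pp1:3 pp2:1 pp3:2
Op 4: read(P2, v0) -> 27. No state change.
Op 5: write(P1, v1, 181). refcount(pp1)=3>1 -> COPY to pp4. 5 ppages; refcounts: pp0:3 pp1:2 pp2:1 pp3:2 pp4:1
P0: v1 -> pp1 = 45
P1: v1 -> pp4 = 181
P2: v1 -> pp1 = 45

Answer: 45 181 45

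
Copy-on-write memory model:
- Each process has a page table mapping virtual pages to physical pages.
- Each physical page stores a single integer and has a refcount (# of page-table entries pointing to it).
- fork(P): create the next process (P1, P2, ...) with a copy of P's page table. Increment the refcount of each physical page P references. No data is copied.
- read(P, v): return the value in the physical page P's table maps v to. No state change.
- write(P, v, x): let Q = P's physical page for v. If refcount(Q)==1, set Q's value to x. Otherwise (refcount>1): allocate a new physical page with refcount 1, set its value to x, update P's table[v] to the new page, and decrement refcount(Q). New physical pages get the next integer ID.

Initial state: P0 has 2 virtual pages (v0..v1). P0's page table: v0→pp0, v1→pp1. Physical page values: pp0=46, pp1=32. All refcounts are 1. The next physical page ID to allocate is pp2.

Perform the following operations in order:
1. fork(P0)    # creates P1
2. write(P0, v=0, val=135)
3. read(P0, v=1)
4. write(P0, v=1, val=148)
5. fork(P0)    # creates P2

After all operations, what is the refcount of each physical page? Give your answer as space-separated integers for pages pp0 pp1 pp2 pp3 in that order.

Answer: 1 1 2 2

Derivation:
Op 1: fork(P0) -> P1. 2 ppages; refcounts: pp0:2 pp1:2
Op 2: write(P0, v0, 135). refcount(pp0)=2>1 -> COPY to pp2. 3 ppages; refcounts: pp0:1 pp1:2 pp2:1
Op 3: read(P0, v1) -> 32. No state change.
Op 4: write(P0, v1, 148). refcount(pp1)=2>1 -> COPY to pp3. 4 ppages; refcounts: pp0:1 pp1:1 pp2:1 pp3:1
Op 5: fork(P0) -> P2. 4 ppages; refcounts: pp0:1 pp1:1 pp2:2 pp3:2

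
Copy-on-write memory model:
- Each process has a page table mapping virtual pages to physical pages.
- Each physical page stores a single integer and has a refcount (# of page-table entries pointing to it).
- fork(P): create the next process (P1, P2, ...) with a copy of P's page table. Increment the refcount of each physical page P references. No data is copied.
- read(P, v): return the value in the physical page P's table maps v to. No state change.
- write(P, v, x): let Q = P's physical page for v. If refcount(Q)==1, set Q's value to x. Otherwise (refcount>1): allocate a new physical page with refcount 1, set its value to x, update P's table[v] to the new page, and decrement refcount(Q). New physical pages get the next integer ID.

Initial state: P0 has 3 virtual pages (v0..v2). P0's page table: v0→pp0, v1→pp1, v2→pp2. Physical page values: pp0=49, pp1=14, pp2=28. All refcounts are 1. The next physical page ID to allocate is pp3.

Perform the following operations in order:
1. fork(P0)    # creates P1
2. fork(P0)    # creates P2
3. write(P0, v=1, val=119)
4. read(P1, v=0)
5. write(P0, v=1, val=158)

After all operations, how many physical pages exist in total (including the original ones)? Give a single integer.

Answer: 4

Derivation:
Op 1: fork(P0) -> P1. 3 ppages; refcounts: pp0:2 pp1:2 pp2:2
Op 2: fork(P0) -> P2. 3 ppages; refcounts: pp0:3 pp1:3 pp2:3
Op 3: write(P0, v1, 119). refcount(pp1)=3>1 -> COPY to pp3. 4 ppages; refcounts: pp0:3 pp1:2 pp2:3 pp3:1
Op 4: read(P1, v0) -> 49. No state change.
Op 5: write(P0, v1, 158). refcount(pp3)=1 -> write in place. 4 ppages; refcounts: pp0:3 pp1:2 pp2:3 pp3:1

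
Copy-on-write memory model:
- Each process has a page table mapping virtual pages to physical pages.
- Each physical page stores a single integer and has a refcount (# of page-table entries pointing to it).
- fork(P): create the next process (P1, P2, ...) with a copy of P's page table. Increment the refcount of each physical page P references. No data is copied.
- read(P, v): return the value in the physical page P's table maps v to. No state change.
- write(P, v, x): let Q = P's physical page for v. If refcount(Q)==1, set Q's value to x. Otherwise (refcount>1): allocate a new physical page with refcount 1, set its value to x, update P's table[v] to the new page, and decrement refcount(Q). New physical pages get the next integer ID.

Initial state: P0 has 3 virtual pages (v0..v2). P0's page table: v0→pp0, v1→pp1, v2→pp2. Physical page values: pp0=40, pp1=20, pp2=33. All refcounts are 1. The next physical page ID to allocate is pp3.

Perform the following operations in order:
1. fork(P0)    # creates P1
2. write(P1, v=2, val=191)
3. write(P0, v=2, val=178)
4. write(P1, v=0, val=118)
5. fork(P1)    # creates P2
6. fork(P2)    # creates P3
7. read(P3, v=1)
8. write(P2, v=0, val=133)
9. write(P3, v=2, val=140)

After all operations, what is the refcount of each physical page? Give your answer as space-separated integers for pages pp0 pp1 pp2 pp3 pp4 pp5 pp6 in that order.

Answer: 1 4 1 2 2 1 1

Derivation:
Op 1: fork(P0) -> P1. 3 ppages; refcounts: pp0:2 pp1:2 pp2:2
Op 2: write(P1, v2, 191). refcount(pp2)=2>1 -> COPY to pp3. 4 ppages; refcounts: pp0:2 pp1:2 pp2:1 pp3:1
Op 3: write(P0, v2, 178). refcount(pp2)=1 -> write in place. 4 ppages; refcounts: pp0:2 pp1:2 pp2:1 pp3:1
Op 4: write(P1, v0, 118). refcount(pp0)=2>1 -> COPY to pp4. 5 ppages; refcounts: pp0:1 pp1:2 pp2:1 pp3:1 pp4:1
Op 5: fork(P1) -> P2. 5 ppages; refcounts: pp0:1 pp1:3 pp2:1 pp3:2 pp4:2
Op 6: fork(P2) -> P3. 5 ppages; refcounts: pp0:1 pp1:4 pp2:1 pp3:3 pp4:3
Op 7: read(P3, v1) -> 20. No state change.
Op 8: write(P2, v0, 133). refcount(pp4)=3>1 -> COPY to pp5. 6 ppages; refcounts: pp0:1 pp1:4 pp2:1 pp3:3 pp4:2 pp5:1
Op 9: write(P3, v2, 140). refcount(pp3)=3>1 -> COPY to pp6. 7 ppages; refcounts: pp0:1 pp1:4 pp2:1 pp3:2 pp4:2 pp5:1 pp6:1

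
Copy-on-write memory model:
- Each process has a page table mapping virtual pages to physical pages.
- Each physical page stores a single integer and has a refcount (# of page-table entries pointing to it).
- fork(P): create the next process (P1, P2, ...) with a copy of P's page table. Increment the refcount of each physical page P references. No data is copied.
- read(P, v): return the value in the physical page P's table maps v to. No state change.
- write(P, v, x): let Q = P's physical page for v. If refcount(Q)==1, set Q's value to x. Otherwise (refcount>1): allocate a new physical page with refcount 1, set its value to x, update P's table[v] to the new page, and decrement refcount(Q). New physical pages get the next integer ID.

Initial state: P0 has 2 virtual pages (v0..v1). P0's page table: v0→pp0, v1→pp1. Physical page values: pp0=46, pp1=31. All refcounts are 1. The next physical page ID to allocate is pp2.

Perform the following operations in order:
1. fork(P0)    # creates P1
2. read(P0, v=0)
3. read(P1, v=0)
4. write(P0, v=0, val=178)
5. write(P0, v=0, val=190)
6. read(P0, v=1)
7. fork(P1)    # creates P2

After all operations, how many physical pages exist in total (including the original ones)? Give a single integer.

Answer: 3

Derivation:
Op 1: fork(P0) -> P1. 2 ppages; refcounts: pp0:2 pp1:2
Op 2: read(P0, v0) -> 46. No state change.
Op 3: read(P1, v0) -> 46. No state change.
Op 4: write(P0, v0, 178). refcount(pp0)=2>1 -> COPY to pp2. 3 ppages; refcounts: pp0:1 pp1:2 pp2:1
Op 5: write(P0, v0, 190). refcount(pp2)=1 -> write in place. 3 ppages; refcounts: pp0:1 pp1:2 pp2:1
Op 6: read(P0, v1) -> 31. No state change.
Op 7: fork(P1) -> P2. 3 ppages; refcounts: pp0:2 pp1:3 pp2:1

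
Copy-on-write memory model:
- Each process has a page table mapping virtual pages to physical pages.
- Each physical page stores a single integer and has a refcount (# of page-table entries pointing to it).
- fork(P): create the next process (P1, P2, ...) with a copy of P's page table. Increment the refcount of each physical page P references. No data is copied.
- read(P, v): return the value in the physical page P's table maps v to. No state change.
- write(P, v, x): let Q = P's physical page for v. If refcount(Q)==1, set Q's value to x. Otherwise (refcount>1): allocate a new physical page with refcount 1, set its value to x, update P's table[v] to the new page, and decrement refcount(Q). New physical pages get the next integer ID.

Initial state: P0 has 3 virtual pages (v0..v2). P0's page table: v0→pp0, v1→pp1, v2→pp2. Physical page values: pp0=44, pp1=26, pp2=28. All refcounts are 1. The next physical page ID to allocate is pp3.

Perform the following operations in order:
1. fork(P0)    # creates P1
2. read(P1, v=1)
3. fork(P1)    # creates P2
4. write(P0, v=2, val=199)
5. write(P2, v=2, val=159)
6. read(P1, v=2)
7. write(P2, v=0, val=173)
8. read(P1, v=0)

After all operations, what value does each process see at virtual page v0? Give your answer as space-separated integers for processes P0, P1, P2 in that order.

Op 1: fork(P0) -> P1. 3 ppages; refcounts: pp0:2 pp1:2 pp2:2
Op 2: read(P1, v1) -> 26. No state change.
Op 3: fork(P1) -> P2. 3 ppages; refcounts: pp0:3 pp1:3 pp2:3
Op 4: write(P0, v2, 199). refcount(pp2)=3>1 -> COPY to pp3. 4 ppages; refcounts: pp0:3 pp1:3 pp2:2 pp3:1
Op 5: write(P2, v2, 159). refcount(pp2)=2>1 -> COPY to pp4. 5 ppages; refcounts: pp0:3 pp1:3 pp2:1 pp3:1 pp4:1
Op 6: read(P1, v2) -> 28. No state change.
Op 7: write(P2, v0, 173). refcount(pp0)=3>1 -> COPY to pp5. 6 ppages; refcounts: pp0:2 pp1:3 pp2:1 pp3:1 pp4:1 pp5:1
Op 8: read(P1, v0) -> 44. No state change.
P0: v0 -> pp0 = 44
P1: v0 -> pp0 = 44
P2: v0 -> pp5 = 173

Answer: 44 44 173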